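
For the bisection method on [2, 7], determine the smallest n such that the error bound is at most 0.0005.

We need (b-a)/2^n ≤ 0.0005
(7 - 2)/2^n ≤ 0.0005
5/2^n ≤ 0.0005
2^n ≥ 10000
n ≥ log₂(10000) = 13.29
n ≥ 14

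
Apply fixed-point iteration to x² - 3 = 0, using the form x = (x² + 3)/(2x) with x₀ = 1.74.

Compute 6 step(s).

Equation: x² - 3 = 0
Fixed-point form: x = (x² + 3)/(2x)
x₀ = 1.74

x_1 = g(1.740000) = 1.732069
x_2 = g(1.732069) = 1.732051
x_3 = g(1.732051) = 1.732051
x_4 = g(1.732051) = 1.732051
x_5 = g(1.732051) = 1.732051
x_6 = g(1.732051) = 1.732051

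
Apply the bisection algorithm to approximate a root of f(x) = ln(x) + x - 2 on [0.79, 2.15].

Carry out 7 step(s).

f(x) = ln(x) + x - 2
Initial interval: [0.79, 2.15]

Iteration 1:
  c_1 = (0.790000 + 2.150000)/2 = 1.470000
  f(c_1) = f(1.470000) = -0.144738
  f(a) × f(c) ≥ 0, new interval: [1.470000, 2.150000]
Iteration 2:
  c_2 = (1.470000 + 2.150000)/2 = 1.810000
  f(c_2) = f(1.810000) = 0.403327
  f(a) × f(c) < 0, new interval: [1.470000, 1.810000]
Iteration 3:
  c_3 = (1.470000 + 1.810000)/2 = 1.640000
  f(c_3) = f(1.640000) = 0.134696
  f(a) × f(c) < 0, new interval: [1.470000, 1.640000]
Iteration 4:
  c_4 = (1.470000 + 1.640000)/2 = 1.555000
  f(c_4) = f(1.555000) = -0.003524
  f(a) × f(c) ≥ 0, new interval: [1.555000, 1.640000]
Iteration 5:
  c_5 = (1.555000 + 1.640000)/2 = 1.597500
  f(c_5) = f(1.597500) = 0.065940
  f(a) × f(c) < 0, new interval: [1.555000, 1.597500]
Iteration 6:
  c_6 = (1.555000 + 1.597500)/2 = 1.576250
  f(c_6) = f(1.576250) = 0.031299
  f(a) × f(c) < 0, new interval: [1.555000, 1.576250]
Iteration 7:
  c_7 = (1.555000 + 1.576250)/2 = 1.565625
  f(c_7) = f(1.565625) = 0.013910
  f(a) × f(c) < 0, new interval: [1.555000, 1.565625]

After 7 iteration(s), the approximation is c_7 = 1.565625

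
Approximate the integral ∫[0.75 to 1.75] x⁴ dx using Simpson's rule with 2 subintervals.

f(x) = x⁴
a = 0.75, b = 1.75, n = 2
h = (b - a)/n = 0.500000

Simpson's rule: (h/3)[f(x₀) + 4f(x₁) + 2f(x₂) + ... + f(xₙ)]

x_0 = 0.7500, f(x_0) = 0.316406, coefficient = 1
x_1 = 1.2500, f(x_1) = 2.441406, coefficient = 4
x_2 = 1.7500, f(x_2) = 9.378906, coefficient = 1

I ≈ (0.500000/3) × 19.460938 = 3.243490
Exact value: 3.235156
Error: 0.008333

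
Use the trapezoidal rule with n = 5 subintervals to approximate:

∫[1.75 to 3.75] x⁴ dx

f(x) = x⁴
a = 1.75, b = 3.75, n = 5
h = (b - a)/n = 0.400000

Trapezoidal rule: (h/2)[f(x₀) + 2f(x₁) + 2f(x₂) + ... + f(xₙ)]

x_0 = 1.7500, f(x_0) = 9.378906, coefficient = 1
x_1 = 2.1500, f(x_1) = 21.367506, coefficient = 2
x_2 = 2.5500, f(x_2) = 42.282506, coefficient = 2
x_3 = 2.9500, f(x_3) = 75.733506, coefficient = 2
x_4 = 3.3500, f(x_4) = 125.944506, coefficient = 2
x_5 = 3.7500, f(x_5) = 197.753906, coefficient = 1

I ≈ (0.400000/2) × 737.788863 = 147.557773
Exact value: 145.032813
Error: 2.524960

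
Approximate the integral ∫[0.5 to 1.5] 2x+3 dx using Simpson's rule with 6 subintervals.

f(x) = 2x+3
a = 0.5, b = 1.5, n = 6
h = (b - a)/n = 0.166667

Simpson's rule: (h/3)[f(x₀) + 4f(x₁) + 2f(x₂) + ... + f(xₙ)]

x_0 = 0.5000, f(x_0) = 4.000000, coefficient = 1
x_1 = 0.6667, f(x_1) = 4.333333, coefficient = 4
x_2 = 0.8333, f(x_2) = 4.666667, coefficient = 2
x_3 = 1.0000, f(x_3) = 5.000000, coefficient = 4
x_4 = 1.1667, f(x_4) = 5.333333, coefficient = 2
x_5 = 1.3333, f(x_5) = 5.666667, coefficient = 4
x_6 = 1.5000, f(x_6) = 6.000000, coefficient = 1

I ≈ (0.166667/3) × 90.000000 = 5.000000
Exact value: 5.000000
Error: 0.000000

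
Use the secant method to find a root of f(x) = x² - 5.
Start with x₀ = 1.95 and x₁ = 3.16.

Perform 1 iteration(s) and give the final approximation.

f(x) = x² - 5
x₀ = 1.95, x₁ = 3.16

Secant formula: x_{n+1} = x_n - f(x_n)(x_n - x_{n-1})/(f(x_n) - f(x_{n-1}))

Iteration 1:
  f(1.950000) = -1.197500
  f(3.160000) = 4.985600
  x_2 = 3.160000 - 4.985600×(3.160000 - 1.950000)/(4.985600 - (-1.197500))
       = 2.184344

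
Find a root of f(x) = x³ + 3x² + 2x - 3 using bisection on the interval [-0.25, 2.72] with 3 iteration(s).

f(x) = x³ + 3x² + 2x - 3
Initial interval: [-0.25, 2.72]

Iteration 1:
  c_1 = (-0.250000 + 2.720000)/2 = 1.235000
  f(c_1) = f(1.235000) = 5.929328
  f(a) × f(c) < 0, new interval: [-0.250000, 1.235000]
Iteration 2:
  c_2 = (-0.250000 + 1.235000)/2 = 0.492500
  f(c_2) = f(0.492500) = -1.167872
  f(a) × f(c) ≥ 0, new interval: [0.492500, 1.235000]
Iteration 3:
  c_3 = (0.492500 + 1.235000)/2 = 0.863750
  f(c_3) = f(0.863750) = 1.610105
  f(a) × f(c) < 0, new interval: [0.492500, 0.863750]

After 3 iteration(s), the approximation is c_3 = 0.863750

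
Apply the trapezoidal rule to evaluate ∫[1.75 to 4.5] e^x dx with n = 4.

f(x) = e^x
a = 1.75, b = 4.5, n = 4
h = (b - a)/n = 0.687500

Trapezoidal rule: (h/2)[f(x₀) + 2f(x₁) + 2f(x₂) + ... + f(xₙ)]

x_0 = 1.7500, f(x_0) = 5.754603, coefficient = 1
x_1 = 2.4375, f(x_1) = 11.444394, coefficient = 2
x_2 = 3.1250, f(x_2) = 22.759895, coefficient = 2
x_3 = 3.8125, f(x_3) = 45.263456, coefficient = 2
x_4 = 4.5000, f(x_4) = 90.017131, coefficient = 1

I ≈ (0.687500/2) × 254.707224 = 87.555608
Exact value: 84.262529
Error: 3.293080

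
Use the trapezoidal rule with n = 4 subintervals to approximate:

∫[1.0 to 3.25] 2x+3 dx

f(x) = 2x+3
a = 1.0, b = 3.25, n = 4
h = (b - a)/n = 0.562500

Trapezoidal rule: (h/2)[f(x₀) + 2f(x₁) + 2f(x₂) + ... + f(xₙ)]

x_0 = 1.0000, f(x_0) = 5.000000, coefficient = 1
x_1 = 1.5625, f(x_1) = 6.125000, coefficient = 2
x_2 = 2.1250, f(x_2) = 7.250000, coefficient = 2
x_3 = 2.6875, f(x_3) = 8.375000, coefficient = 2
x_4 = 3.2500, f(x_4) = 9.500000, coefficient = 1

I ≈ (0.562500/2) × 58.000000 = 16.312500
Exact value: 16.312500
Error: 0.000000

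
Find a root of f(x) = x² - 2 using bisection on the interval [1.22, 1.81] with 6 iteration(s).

f(x) = x² - 2
Initial interval: [1.22, 1.81]

Iteration 1:
  c_1 = (1.220000 + 1.810000)/2 = 1.515000
  f(c_1) = f(1.515000) = 0.295225
  f(a) × f(c) < 0, new interval: [1.220000, 1.515000]
Iteration 2:
  c_2 = (1.220000 + 1.515000)/2 = 1.367500
  f(c_2) = f(1.367500) = -0.129944
  f(a) × f(c) ≥ 0, new interval: [1.367500, 1.515000]
Iteration 3:
  c_3 = (1.367500 + 1.515000)/2 = 1.441250
  f(c_3) = f(1.441250) = 0.077202
  f(a) × f(c) < 0, new interval: [1.367500, 1.441250]
Iteration 4:
  c_4 = (1.367500 + 1.441250)/2 = 1.404375
  f(c_4) = f(1.404375) = -0.027731
  f(a) × f(c) ≥ 0, new interval: [1.404375, 1.441250]
Iteration 5:
  c_5 = (1.404375 + 1.441250)/2 = 1.422813
  f(c_5) = f(1.422813) = 0.024395
  f(a) × f(c) < 0, new interval: [1.404375, 1.422813]
Iteration 6:
  c_6 = (1.404375 + 1.422813)/2 = 1.413594
  f(c_6) = f(1.413594) = -0.001753
  f(a) × f(c) ≥ 0, new interval: [1.413594, 1.422813]

After 6 iteration(s), the approximation is c_6 = 1.413594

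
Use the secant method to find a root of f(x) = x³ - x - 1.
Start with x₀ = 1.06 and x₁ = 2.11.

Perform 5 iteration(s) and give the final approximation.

f(x) = x³ - x - 1
x₀ = 1.06, x₁ = 2.11

Secant formula: x_{n+1} = x_n - f(x_n)(x_n - x_{n-1})/(f(x_n) - f(x_{n-1}))

Iteration 1:
  f(1.060000) = -0.868984
  f(2.110000) = 6.283931
  x_2 = 2.110000 - 6.283931×(2.110000 - 1.060000)/(6.283931 - (-0.868984))
       = 1.187561
Iteration 2:
  f(2.110000) = 6.283931
  f(1.187561) = -0.512742
  x_3 = 1.187561 - (-0.512742)×(1.187561 - 2.110000)/(-0.512742 - 6.283931)
       = 1.257150
Iteration 3:
  f(1.187561) = -0.512742
  f(1.257150) = -0.270317
  x_4 = 1.257150 - (-0.270317)×(1.257150 - 1.187561)/(-0.270317 - (-0.512742))
       = 1.334746
Iteration 4:
  f(1.257150) = -0.270317
  f(1.334746) = 0.043165
  x_5 = 1.334746 - 0.043165×(1.334746 - 1.257150)/(0.043165 - (-0.270317))
       = 1.324061
Iteration 5:
  f(1.334746) = 0.043165
  f(1.324061) = -0.002800
  x_6 = 1.324061 - (-0.002800)×(1.324061 - 1.334746)/(-0.002800 - 0.043165)
       = 1.324712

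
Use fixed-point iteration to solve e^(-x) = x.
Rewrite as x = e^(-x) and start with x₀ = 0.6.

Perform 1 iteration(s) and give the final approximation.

Equation: e^(-x) = x
Fixed-point form: x = e^(-x)
x₀ = 0.6

x_1 = g(0.600000) = 0.548812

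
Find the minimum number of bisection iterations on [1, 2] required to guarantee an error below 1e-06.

We need (b-a)/2^n ≤ 1e-06
(2 - 1)/2^n ≤ 1e-06
1/2^n ≤ 1e-06
2^n ≥ 1000000
n ≥ log₂(1000000) = 19.93
n ≥ 20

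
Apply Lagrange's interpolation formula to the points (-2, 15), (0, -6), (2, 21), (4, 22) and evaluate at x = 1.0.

Lagrange interpolation formula:
P(x) = Σ yᵢ × Lᵢ(x)
where Lᵢ(x) = Π_{j≠i} (x - xⱼ)/(xᵢ - xⱼ)

L_0(1.0) = (1.0 - 0)/(-2 - 0) × (1.0 - 2)/(-2 - 2) × (1.0 - 4)/(-2 - 4) = -0.062500
L_1(1.0) = (1.0 - (-2))/(0 - (-2)) × (1.0 - 2)/(0 - 2) × (1.0 - 4)/(0 - 4) = 0.562500
L_2(1.0) = (1.0 - (-2))/(2 - (-2)) × (1.0 - 0)/(2 - 0) × (1.0 - 4)/(2 - 4) = 0.562500
L_3(1.0) = (1.0 - (-2))/(4 - (-2)) × (1.0 - 0)/(4 - 0) × (1.0 - 2)/(4 - 2) = -0.062500

P(1.0) = 15×L_0(1.0) + (-6)×L_1(1.0) + 21×L_2(1.0) + 22×L_3(1.0)
P(1.0) = 6.125000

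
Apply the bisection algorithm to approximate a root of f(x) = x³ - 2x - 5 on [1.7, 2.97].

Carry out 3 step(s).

f(x) = x³ - 2x - 5
Initial interval: [1.7, 2.97]

Iteration 1:
  c_1 = (1.700000 + 2.970000)/2 = 2.335000
  f(c_1) = f(2.335000) = 3.060945
  f(a) × f(c) < 0, new interval: [1.700000, 2.335000]
Iteration 2:
  c_2 = (1.700000 + 2.335000)/2 = 2.017500
  f(c_2) = f(2.017500) = -0.823157
  f(a) × f(c) ≥ 0, new interval: [2.017500, 2.335000]
Iteration 3:
  c_3 = (2.017500 + 2.335000)/2 = 2.176250
  f(c_3) = f(2.176250) = 0.954359
  f(a) × f(c) < 0, new interval: [2.017500, 2.176250]

After 3 iteration(s), the approximation is c_3 = 2.176250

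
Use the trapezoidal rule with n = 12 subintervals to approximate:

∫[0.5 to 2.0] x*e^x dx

f(x) = x*e^x
a = 0.5, b = 2.0, n = 12
h = (b - a)/n = 0.125000

Trapezoidal rule: (h/2)[f(x₀) + 2f(x₁) + 2f(x₂) + ... + f(xₙ)]

x_0 = 0.5000, f(x_0) = 0.824361, coefficient = 1
x_1 = 0.6250, f(x_1) = 1.167654, coefficient = 2
x_2 = 0.7500, f(x_2) = 1.587750, coefficient = 2
x_3 = 0.8750, f(x_3) = 2.099016, coefficient = 2
x_4 = 1.0000, f(x_4) = 2.718282, coefficient = 2
x_5 = 1.1250, f(x_5) = 3.465244, coefficient = 2
x_6 = 1.2500, f(x_6) = 4.362929, coefficient = 2
x_7 = 1.3750, f(x_7) = 5.438230, coefficient = 2
x_8 = 1.5000, f(x_8) = 6.722534, coefficient = 2
x_9 = 1.6250, f(x_9) = 8.252431, coefficient = 2
x_10 = 1.7500, f(x_10) = 10.070555, coefficient = 2
x_11 = 1.8750, f(x_11) = 12.226536, coefficient = 2
x_12 = 2.0000, f(x_12) = 14.778112, coefficient = 1

I ≈ (0.125000/2) × 131.824792 = 8.239050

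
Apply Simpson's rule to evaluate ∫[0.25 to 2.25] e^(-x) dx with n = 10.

f(x) = e^(-x)
a = 0.25, b = 2.25, n = 10
h = (b - a)/n = 0.200000

Simpson's rule: (h/3)[f(x₀) + 4f(x₁) + 2f(x₂) + ... + f(xₙ)]

x_0 = 0.2500, f(x_0) = 0.778801, coefficient = 1
x_1 = 0.4500, f(x_1) = 0.637628, coefficient = 4
x_2 = 0.6500, f(x_2) = 0.522046, coefficient = 2
x_3 = 0.8500, f(x_3) = 0.427415, coefficient = 4
x_4 = 1.0500, f(x_4) = 0.349938, coefficient = 2
x_5 = 1.2500, f(x_5) = 0.286505, coefficient = 4
x_6 = 1.4500, f(x_6) = 0.234570, coefficient = 2
x_7 = 1.6500, f(x_7) = 0.192050, coefficient = 4
x_8 = 1.8500, f(x_8) = 0.157237, coefficient = 2
x_9 = 2.0500, f(x_9) = 0.128735, coefficient = 4
x_10 = 2.2500, f(x_10) = 0.105399, coefficient = 1

I ≈ (0.200000/3) × 10.101113 = 0.673408
Exact value: 0.673402
Error: 0.000006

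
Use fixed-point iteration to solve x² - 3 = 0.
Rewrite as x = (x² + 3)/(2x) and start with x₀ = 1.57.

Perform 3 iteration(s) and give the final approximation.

Equation: x² - 3 = 0
Fixed-point form: x = (x² + 3)/(2x)
x₀ = 1.57

x_1 = g(1.570000) = 1.740414
x_2 = g(1.740414) = 1.732071
x_3 = g(1.732071) = 1.732051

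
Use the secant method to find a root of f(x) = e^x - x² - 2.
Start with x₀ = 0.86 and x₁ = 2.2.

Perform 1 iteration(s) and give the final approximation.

f(x) = e^x - x² - 2
x₀ = 0.86, x₁ = 2.2

Secant formula: x_{n+1} = x_n - f(x_n)(x_n - x_{n-1})/(f(x_n) - f(x_{n-1}))

Iteration 1:
  f(0.860000) = -0.376439
  f(2.200000) = 2.185013
  x_2 = 2.200000 - 2.185013×(2.200000 - 0.860000)/(2.185013 - (-0.376439))
       = 1.056931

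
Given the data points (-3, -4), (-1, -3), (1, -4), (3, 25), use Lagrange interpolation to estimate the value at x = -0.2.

Lagrange interpolation formula:
P(x) = Σ yᵢ × Lᵢ(x)
where Lᵢ(x) = Π_{j≠i} (x - xⱼ)/(xᵢ - xⱼ)

L_0(-0.2) = (-0.2 - (-1))/(-3 - (-1)) × (-0.2 - 1)/(-3 - 1) × (-0.2 - 3)/(-3 - 3) = -0.064000
L_1(-0.2) = (-0.2 - (-3))/(-1 - (-3)) × (-0.2 - 1)/(-1 - 1) × (-0.2 - 3)/(-1 - 3) = 0.672000
L_2(-0.2) = (-0.2 - (-3))/(1 - (-3)) × (-0.2 - (-1))/(1 - (-1)) × (-0.2 - 3)/(1 - 3) = 0.448000
L_3(-0.2) = (-0.2 - (-3))/(3 - (-3)) × (-0.2 - (-1))/(3 - (-1)) × (-0.2 - 1)/(3 - 1) = -0.056000

P(-0.2) = (-4)×L_0(-0.2) + (-3)×L_1(-0.2) + (-4)×L_2(-0.2) + 25×L_3(-0.2)
P(-0.2) = -4.952000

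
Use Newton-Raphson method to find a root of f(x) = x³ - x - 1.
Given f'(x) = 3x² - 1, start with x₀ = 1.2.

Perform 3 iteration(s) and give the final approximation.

f(x) = x³ - x - 1
f'(x) = 3x² - 1
x₀ = 1.2

Newton-Raphson formula: x_{n+1} = x_n - f(x_n)/f'(x_n)

Iteration 1:
  f(1.200000) = -0.472000
  f'(1.200000) = 3.320000
  x_1 = 1.200000 - (-0.472000)/3.320000 = 1.342169
Iteration 2:
  f(1.342169) = 0.075636
  f'(1.342169) = 4.404250
  x_2 = 1.342169 - 0.075636/4.404250 = 1.324995
Iteration 3:
  f(1.324995) = 0.001182
  f'(1.324995) = 4.266837
  x_3 = 1.324995 - 0.001182/4.266837 = 1.324718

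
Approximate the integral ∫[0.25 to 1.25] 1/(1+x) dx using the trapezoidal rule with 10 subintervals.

f(x) = 1/(1+x)
a = 0.25, b = 1.25, n = 10
h = (b - a)/n = 0.100000

Trapezoidal rule: (h/2)[f(x₀) + 2f(x₁) + 2f(x₂) + ... + f(xₙ)]

x_0 = 0.2500, f(x_0) = 0.800000, coefficient = 1
x_1 = 0.3500, f(x_1) = 0.740741, coefficient = 2
x_2 = 0.4500, f(x_2) = 0.689655, coefficient = 2
x_3 = 0.5500, f(x_3) = 0.645161, coefficient = 2
x_4 = 0.6500, f(x_4) = 0.606061, coefficient = 2
x_5 = 0.7500, f(x_5) = 0.571429, coefficient = 2
x_6 = 0.8500, f(x_6) = 0.540541, coefficient = 2
x_7 = 0.9500, f(x_7) = 0.512821, coefficient = 2
x_8 = 1.0500, f(x_8) = 0.487805, coefficient = 2
x_9 = 1.1500, f(x_9) = 0.465116, coefficient = 2
x_10 = 1.2500, f(x_10) = 0.444444, coefficient = 1

I ≈ (0.100000/2) × 11.763102 = 0.588155
Exact value: 0.587787
Error: 0.000368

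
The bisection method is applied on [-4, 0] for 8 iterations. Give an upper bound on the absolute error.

Bisection error bound: |error| ≤ (b-a)/2^n
|error| ≤ (0 - (-4))/2^8 = 4/2^8
|error| ≤ 0.0156250000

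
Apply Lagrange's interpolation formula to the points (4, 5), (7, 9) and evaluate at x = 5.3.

Lagrange interpolation formula:
P(x) = Σ yᵢ × Lᵢ(x)
where Lᵢ(x) = Π_{j≠i} (x - xⱼ)/(xᵢ - xⱼ)

L_0(5.3) = (5.3 - 7)/(4 - 7) = 0.566667
L_1(5.3) = (5.3 - 4)/(7 - 4) = 0.433333

P(5.3) = 5×L_0(5.3) + 9×L_1(5.3)
P(5.3) = 6.733333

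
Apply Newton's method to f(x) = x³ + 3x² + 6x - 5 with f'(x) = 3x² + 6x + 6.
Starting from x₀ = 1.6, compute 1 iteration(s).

f(x) = x³ + 3x² + 6x - 5
f'(x) = 3x² + 6x + 6
x₀ = 1.6

Newton-Raphson formula: x_{n+1} = x_n - f(x_n)/f'(x_n)

Iteration 1:
  f(1.600000) = 16.376000
  f'(1.600000) = 23.280000
  x_1 = 1.600000 - 16.376000/23.280000 = 0.896564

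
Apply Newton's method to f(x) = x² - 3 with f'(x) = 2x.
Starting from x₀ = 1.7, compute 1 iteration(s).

f(x) = x² - 3
f'(x) = 2x
x₀ = 1.7

Newton-Raphson formula: x_{n+1} = x_n - f(x_n)/f'(x_n)

Iteration 1:
  f(1.700000) = -0.110000
  f'(1.700000) = 3.400000
  x_1 = 1.700000 - (-0.110000)/3.400000 = 1.732353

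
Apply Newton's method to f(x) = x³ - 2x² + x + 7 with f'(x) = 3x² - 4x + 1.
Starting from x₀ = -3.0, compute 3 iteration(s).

f(x) = x³ - 2x² + x + 7
f'(x) = 3x² - 4x + 1
x₀ = -3.0

Newton-Raphson formula: x_{n+1} = x_n - f(x_n)/f'(x_n)

Iteration 1:
  f(-3.000000) = -41.000000
  f'(-3.000000) = 40.000000
  x_1 = -3.000000 - (-41.000000)/40.000000 = -1.975000
Iteration 2:
  f(-1.975000) = -10.479984
  f'(-1.975000) = 20.601875
  x_2 = -1.975000 - (-10.479984)/20.601875 = -1.466309
Iteration 3:
  f(-1.466309) = -1.919091
  f'(-1.466309) = 13.315425
  x_3 = -1.466309 - (-1.919091)/13.315425 = -1.322184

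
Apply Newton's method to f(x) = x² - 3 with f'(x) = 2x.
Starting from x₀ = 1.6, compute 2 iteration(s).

f(x) = x² - 3
f'(x) = 2x
x₀ = 1.6

Newton-Raphson formula: x_{n+1} = x_n - f(x_n)/f'(x_n)

Iteration 1:
  f(1.600000) = -0.440000
  f'(1.600000) = 3.200000
  x_1 = 1.600000 - (-0.440000)/3.200000 = 1.737500
Iteration 2:
  f(1.737500) = 0.018906
  f'(1.737500) = 3.475000
  x_2 = 1.737500 - 0.018906/3.475000 = 1.732059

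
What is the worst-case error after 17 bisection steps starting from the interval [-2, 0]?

Bisection error bound: |error| ≤ (b-a)/2^n
|error| ≤ (0 - (-2))/2^17 = 2/2^17
|error| ≤ 0.0000152588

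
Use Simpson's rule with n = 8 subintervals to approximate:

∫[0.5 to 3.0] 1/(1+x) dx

f(x) = 1/(1+x)
a = 0.5, b = 3.0, n = 8
h = (b - a)/n = 0.312500

Simpson's rule: (h/3)[f(x₀) + 4f(x₁) + 2f(x₂) + ... + f(xₙ)]

x_0 = 0.5000, f(x_0) = 0.666667, coefficient = 1
x_1 = 0.8125, f(x_1) = 0.551724, coefficient = 4
x_2 = 1.1250, f(x_2) = 0.470588, coefficient = 2
x_3 = 1.4375, f(x_3) = 0.410256, coefficient = 4
x_4 = 1.7500, f(x_4) = 0.363636, coefficient = 2
x_5 = 2.0625, f(x_5) = 0.326531, coefficient = 4
x_6 = 2.3750, f(x_6) = 0.296296, coefficient = 2
x_7 = 2.6875, f(x_7) = 0.271186, coefficient = 4
x_8 = 3.0000, f(x_8) = 0.250000, coefficient = 1

I ≈ (0.312500/3) × 9.416499 = 0.980885
Exact value: 0.980829
Error: 0.000056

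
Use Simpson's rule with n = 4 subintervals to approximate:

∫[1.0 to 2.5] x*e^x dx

f(x) = x*e^x
a = 1.0, b = 2.5, n = 4
h = (b - a)/n = 0.375000

Simpson's rule: (h/3)[f(x₀) + 4f(x₁) + 2f(x₂) + ... + f(xₙ)]

x_0 = 1.0000, f(x_0) = 2.718282, coefficient = 1
x_1 = 1.3750, f(x_1) = 5.438230, coefficient = 4
x_2 = 1.7500, f(x_2) = 10.070555, coefficient = 2
x_3 = 2.1250, f(x_3) = 17.792407, coefficient = 4
x_4 = 2.5000, f(x_4) = 30.456235, coefficient = 1

I ≈ (0.375000/3) × 146.238177 = 18.279772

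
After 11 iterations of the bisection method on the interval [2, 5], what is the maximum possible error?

Bisection error bound: |error| ≤ (b-a)/2^n
|error| ≤ (5 - 2)/2^11 = 3/2^11
|error| ≤ 0.0014648438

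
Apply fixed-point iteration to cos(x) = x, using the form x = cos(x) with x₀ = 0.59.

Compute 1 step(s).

Equation: cos(x) = x
Fixed-point form: x = cos(x)
x₀ = 0.59

x_1 = g(0.590000) = 0.830941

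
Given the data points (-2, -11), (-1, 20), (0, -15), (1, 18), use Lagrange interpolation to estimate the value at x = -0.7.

Lagrange interpolation formula:
P(x) = Σ yᵢ × Lᵢ(x)
where Lᵢ(x) = Π_{j≠i} (x - xⱼ)/(xᵢ - xⱼ)

L_0(-0.7) = (-0.7 - (-1))/(-2 - (-1)) × (-0.7 - 0)/(-2 - 0) × (-0.7 - 1)/(-2 - 1) = -0.059500
L_1(-0.7) = (-0.7 - (-2))/(-1 - (-2)) × (-0.7 - 0)/(-1 - 0) × (-0.7 - 1)/(-1 - 1) = 0.773500
L_2(-0.7) = (-0.7 - (-2))/(0 - (-2)) × (-0.7 - (-1))/(0 - (-1)) × (-0.7 - 1)/(0 - 1) = 0.331500
L_3(-0.7) = (-0.7 - (-2))/(1 - (-2)) × (-0.7 - (-1))/(1 - (-1)) × (-0.7 - 0)/(1 - 0) = -0.045500

P(-0.7) = (-11)×L_0(-0.7) + 20×L_1(-0.7) + (-15)×L_2(-0.7) + 18×L_3(-0.7)
P(-0.7) = 10.333000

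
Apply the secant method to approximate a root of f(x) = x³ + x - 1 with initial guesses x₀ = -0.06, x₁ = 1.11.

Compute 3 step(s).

f(x) = x³ + x - 1
x₀ = -0.06, x₁ = 1.11

Secant formula: x_{n+1} = x_n - f(x_n)(x_n - x_{n-1})/(f(x_n) - f(x_{n-1}))

Iteration 1:
  f(-0.060000) = -1.060216
  f(1.110000) = 1.477631
  x_2 = 1.110000 - 1.477631×(1.110000 - (-0.060000))/(1.477631 - (-1.060216))
       = 0.428782
Iteration 2:
  f(1.110000) = 1.477631
  f(0.428782) = -0.492385
  x_3 = 0.428782 - (-0.492385)×(0.428782 - 1.110000)/(-0.492385 - 1.477631)
       = 0.599045
Iteration 3:
  f(0.428782) = -0.492385
  f(0.599045) = -0.185985
  x_4 = 0.599045 - (-0.185985)×(0.599045 - 0.428782)/(-0.185985 - (-0.492385))
       = 0.702395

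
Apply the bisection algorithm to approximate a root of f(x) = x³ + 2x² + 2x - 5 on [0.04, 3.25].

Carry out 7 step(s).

f(x) = x³ + 2x² + 2x - 5
Initial interval: [0.04, 3.25]

Iteration 1:
  c_1 = (0.040000 + 3.250000)/2 = 1.645000
  f(c_1) = f(1.645000) = 8.153461
  f(a) × f(c) < 0, new interval: [0.040000, 1.645000]
Iteration 2:
  c_2 = (0.040000 + 1.645000)/2 = 0.842500
  f(c_2) = f(0.842500) = -1.297376
  f(a) × f(c) ≥ 0, new interval: [0.842500, 1.645000]
Iteration 3:
  c_3 = (0.842500 + 1.645000)/2 = 1.243750
  f(c_3) = f(1.243750) = 2.505302
  f(a) × f(c) < 0, new interval: [0.842500, 1.243750]
Iteration 4:
  c_4 = (0.842500 + 1.243750)/2 = 1.043125
  f(c_4) = f(1.043125) = 0.397504
  f(a) × f(c) < 0, new interval: [0.842500, 1.043125]
Iteration 5:
  c_5 = (0.842500 + 1.043125)/2 = 0.942812
  f(c_5) = f(0.942812) = -0.498522
  f(a) × f(c) ≥ 0, new interval: [0.942812, 1.043125]
Iteration 6:
  c_6 = (0.942812 + 1.043125)/2 = 0.992969
  f(c_6) = f(0.992969) = -0.063034
  f(a) × f(c) ≥ 0, new interval: [0.992969, 1.043125]
Iteration 7:
  c_7 = (0.992969 + 1.043125)/2 = 1.018047
  f(c_7) = f(1.018047) = 0.164056
  f(a) × f(c) < 0, new interval: [0.992969, 1.018047]

After 7 iteration(s), the approximation is c_7 = 1.018047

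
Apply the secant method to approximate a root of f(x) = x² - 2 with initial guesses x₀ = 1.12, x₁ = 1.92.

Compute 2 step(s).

f(x) = x² - 2
x₀ = 1.12, x₁ = 1.92

Secant formula: x_{n+1} = x_n - f(x_n)(x_n - x_{n-1})/(f(x_n) - f(x_{n-1}))

Iteration 1:
  f(1.120000) = -0.745600
  f(1.920000) = 1.686400
  x_2 = 1.920000 - 1.686400×(1.920000 - 1.120000)/(1.686400 - (-0.745600))
       = 1.365263
Iteration 2:
  f(1.920000) = 1.686400
  f(1.365263) = -0.136057
  x_3 = 1.365263 - (-0.136057)×(1.365263 - 1.920000)/(-0.136057 - 1.686400)
       = 1.406677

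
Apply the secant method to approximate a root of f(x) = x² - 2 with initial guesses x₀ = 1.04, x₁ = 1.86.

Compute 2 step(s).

f(x) = x² - 2
x₀ = 1.04, x₁ = 1.86

Secant formula: x_{n+1} = x_n - f(x_n)(x_n - x_{n-1})/(f(x_n) - f(x_{n-1}))

Iteration 1:
  f(1.040000) = -0.918400
  f(1.860000) = 1.459600
  x_2 = 1.860000 - 1.459600×(1.860000 - 1.040000)/(1.459600 - (-0.918400))
       = 1.356690
Iteration 2:
  f(1.860000) = 1.459600
  f(1.356690) = -0.159393
  x_3 = 1.356690 - (-0.159393)×(1.356690 - 1.860000)/(-0.159393 - 1.459600)
       = 1.406242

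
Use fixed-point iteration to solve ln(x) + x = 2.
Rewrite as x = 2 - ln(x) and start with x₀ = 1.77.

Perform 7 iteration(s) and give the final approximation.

Equation: ln(x) + x = 2
Fixed-point form: x = 2 - ln(x)
x₀ = 1.77

x_1 = g(1.770000) = 1.429020
x_2 = g(1.429020) = 1.643011
x_3 = g(1.643011) = 1.503470
x_4 = g(1.503470) = 1.592224
x_5 = g(1.592224) = 1.534868
x_6 = g(1.534868) = 1.571556
x_7 = g(1.571556) = 1.547934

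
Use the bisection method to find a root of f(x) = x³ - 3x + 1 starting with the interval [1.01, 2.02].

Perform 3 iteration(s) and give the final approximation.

f(x) = x³ - 3x + 1
Initial interval: [1.01, 2.02]

Iteration 1:
  c_1 = (1.010000 + 2.020000)/2 = 1.515000
  f(c_1) = f(1.515000) = -0.067734
  f(a) × f(c) ≥ 0, new interval: [1.515000, 2.020000]
Iteration 2:
  c_2 = (1.515000 + 2.020000)/2 = 1.767500
  f(c_2) = f(1.767500) = 1.219269
  f(a) × f(c) < 0, new interval: [1.515000, 1.767500]
Iteration 3:
  c_3 = (1.515000 + 1.767500)/2 = 1.641250
  f(c_3) = f(1.641250) = 0.497288
  f(a) × f(c) < 0, new interval: [1.515000, 1.641250]

After 3 iteration(s), the approximation is c_3 = 1.641250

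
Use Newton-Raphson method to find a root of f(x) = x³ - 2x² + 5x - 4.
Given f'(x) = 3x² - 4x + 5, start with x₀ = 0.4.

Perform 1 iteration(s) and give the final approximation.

f(x) = x³ - 2x² + 5x - 4
f'(x) = 3x² - 4x + 5
x₀ = 0.4

Newton-Raphson formula: x_{n+1} = x_n - f(x_n)/f'(x_n)

Iteration 1:
  f(0.400000) = -2.256000
  f'(0.400000) = 3.880000
  x_1 = 0.400000 - (-2.256000)/3.880000 = 0.981443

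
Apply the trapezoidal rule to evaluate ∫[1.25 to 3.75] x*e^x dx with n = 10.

f(x) = x*e^x
a = 1.25, b = 3.75, n = 10
h = (b - a)/n = 0.250000

Trapezoidal rule: (h/2)[f(x₀) + 2f(x₁) + 2f(x₂) + ... + f(xₙ)]

x_0 = 1.2500, f(x_0) = 4.362929, coefficient = 1
x_1 = 1.5000, f(x_1) = 6.722534, coefficient = 2
x_2 = 1.7500, f(x_2) = 10.070555, coefficient = 2
x_3 = 2.0000, f(x_3) = 14.778112, coefficient = 2
x_4 = 2.2500, f(x_4) = 21.347406, coefficient = 2
x_5 = 2.5000, f(x_5) = 30.456235, coefficient = 2
x_6 = 2.7500, f(x_6) = 43.017238, coefficient = 2
x_7 = 3.0000, f(x_7) = 60.256611, coefficient = 2
x_8 = 3.2500, f(x_8) = 83.818605, coefficient = 2
x_9 = 3.5000, f(x_9) = 115.904082, coefficient = 2
x_10 = 3.7500, f(x_10) = 159.454058, coefficient = 1

I ≈ (0.250000/2) × 936.559738 = 117.069967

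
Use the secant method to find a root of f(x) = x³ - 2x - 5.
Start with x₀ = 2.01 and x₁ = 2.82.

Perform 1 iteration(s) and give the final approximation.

f(x) = x³ - 2x - 5
x₀ = 2.01, x₁ = 2.82

Secant formula: x_{n+1} = x_n - f(x_n)(x_n - x_{n-1})/(f(x_n) - f(x_{n-1}))

Iteration 1:
  f(2.010000) = -0.899399
  f(2.820000) = 11.785768
  x_2 = 2.820000 - 11.785768×(2.820000 - 2.010000)/(11.785768 - (-0.899399))
       = 2.067430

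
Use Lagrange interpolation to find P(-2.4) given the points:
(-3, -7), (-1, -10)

Lagrange interpolation formula:
P(x) = Σ yᵢ × Lᵢ(x)
where Lᵢ(x) = Π_{j≠i} (x - xⱼ)/(xᵢ - xⱼ)

L_0(-2.4) = (-2.4 - (-1))/(-3 - (-1)) = 0.700000
L_1(-2.4) = (-2.4 - (-3))/(-1 - (-3)) = 0.300000

P(-2.4) = (-7)×L_0(-2.4) + (-10)×L_1(-2.4)
P(-2.4) = -7.900000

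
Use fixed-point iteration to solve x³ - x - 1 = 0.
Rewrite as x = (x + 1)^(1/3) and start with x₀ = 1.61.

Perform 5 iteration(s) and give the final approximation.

Equation: x³ - x - 1 = 0
Fixed-point form: x = (x + 1)^(1/3)
x₀ = 1.61

x_1 = g(1.610000) = 1.376830
x_2 = g(1.376830) = 1.334543
x_3 = g(1.334543) = 1.326582
x_4 = g(1.326582) = 1.325072
x_5 = g(1.325072) = 1.324785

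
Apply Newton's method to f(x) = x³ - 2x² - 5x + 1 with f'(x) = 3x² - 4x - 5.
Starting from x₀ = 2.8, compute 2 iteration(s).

f(x) = x³ - 2x² - 5x + 1
f'(x) = 3x² - 4x - 5
x₀ = 2.8

Newton-Raphson formula: x_{n+1} = x_n - f(x_n)/f'(x_n)

Iteration 1:
  f(2.800000) = -6.728000
  f'(2.800000) = 7.320000
  x_1 = 2.800000 - (-6.728000)/7.320000 = 3.719126
Iteration 2:
  f(3.719126) = 6.183139
  f'(3.719126) = 21.619185
  x_2 = 3.719126 - 6.183139/21.619185 = 3.433123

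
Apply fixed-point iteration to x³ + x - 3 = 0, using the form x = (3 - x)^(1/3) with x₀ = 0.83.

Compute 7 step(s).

Equation: x³ + x - 3 = 0
Fixed-point form: x = (3 - x)^(1/3)
x₀ = 0.83

x_1 = g(0.830000) = 1.294653
x_2 = g(1.294653) = 1.194733
x_3 = g(1.194733) = 1.217626
x_4 = g(1.217626) = 1.212457
x_5 = g(1.212457) = 1.213628
x_6 = g(1.213628) = 1.213363
x_7 = g(1.213363) = 1.213423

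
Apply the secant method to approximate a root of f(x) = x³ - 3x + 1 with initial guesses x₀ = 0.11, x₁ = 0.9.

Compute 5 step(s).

f(x) = x³ - 3x + 1
x₀ = 0.11, x₁ = 0.9

Secant formula: x_{n+1} = x_n - f(x_n)(x_n - x_{n-1})/(f(x_n) - f(x_{n-1}))

Iteration 1:
  f(0.110000) = 0.671331
  f(0.900000) = -0.971000
  x_2 = 0.900000 - (-0.971000)×(0.900000 - 0.110000)/(-0.971000 - 0.671331)
       = 0.432926
Iteration 2:
  f(0.900000) = -0.971000
  f(0.432926) = -0.217637
  x_3 = 0.432926 - (-0.217637)×(0.432926 - 0.900000)/(-0.217637 - (-0.971000))
       = 0.297994
Iteration 3:
  f(0.432926) = -0.217637
  f(0.297994) = 0.132479
  x_4 = 0.297994 - 0.132479×(0.297994 - 0.432926)/(0.132479 - (-0.217637))
       = 0.349051
Iteration 4:
  f(0.297994) = 0.132479
  f(0.349051) = -0.004625
  x_5 = 0.349051 - (-0.004625)×(0.349051 - 0.297994)/(-0.004625 - 0.132479)
       = 0.347328
Iteration 5:
  f(0.349051) = -0.004625
  f(0.347328) = -0.000084
  x_6 = 0.347328 - (-0.000084)×(0.347328 - 0.349051)/(-0.000084 - (-0.004625))
       = 0.347296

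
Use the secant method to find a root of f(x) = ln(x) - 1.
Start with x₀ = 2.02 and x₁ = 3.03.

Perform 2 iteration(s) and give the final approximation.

f(x) = ln(x) - 1
x₀ = 2.02, x₁ = 3.03

Secant formula: x_{n+1} = x_n - f(x_n)(x_n - x_{n-1})/(f(x_n) - f(x_{n-1}))

Iteration 1:
  f(2.020000) = -0.296902
  f(3.030000) = 0.108563
  x_2 = 3.030000 - 0.108563×(3.030000 - 2.020000)/(0.108563 - (-0.296902))
       = 2.759574
Iteration 2:
  f(3.030000) = 0.108563
  f(2.759574) = 0.015076
  x_3 = 2.759574 - 0.015076×(2.759574 - 3.030000)/(0.015076 - 0.108563)
       = 2.715963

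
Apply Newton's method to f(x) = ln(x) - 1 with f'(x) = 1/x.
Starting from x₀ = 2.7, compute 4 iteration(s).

f(x) = ln(x) - 1
f'(x) = 1/x
x₀ = 2.7

Newton-Raphson formula: x_{n+1} = x_n - f(x_n)/f'(x_n)

Iteration 1:
  f(2.700000) = -0.006748
  f'(2.700000) = 0.370370
  x_1 = 2.700000 - (-0.006748)/0.370370 = 2.718220
Iteration 2:
  f(2.718220) = -0.000023
  f'(2.718220) = 0.367888
  x_2 = 2.718220 - (-0.000023)/0.367888 = 2.718282
Iteration 3:
  f(2.718282) = 0.000000
  f'(2.718282) = 0.367879
  x_3 = 2.718282 - 0.000000/0.367879 = 2.718282
Iteration 4:
  f(2.718282) = 0.000000
  f'(2.718282) = 0.367879
  x_4 = 2.718282 - 0.000000/0.367879 = 2.718282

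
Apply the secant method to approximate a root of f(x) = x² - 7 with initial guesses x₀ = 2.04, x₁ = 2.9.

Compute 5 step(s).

f(x) = x² - 7
x₀ = 2.04, x₁ = 2.9

Secant formula: x_{n+1} = x_n - f(x_n)(x_n - x_{n-1})/(f(x_n) - f(x_{n-1}))

Iteration 1:
  f(2.040000) = -2.838400
  f(2.900000) = 1.410000
  x_2 = 2.900000 - 1.410000×(2.900000 - 2.040000)/(1.410000 - (-2.838400))
       = 2.614575
Iteration 2:
  f(2.900000) = 1.410000
  f(2.614575) = -0.163998
  x_3 = 2.614575 - (-0.163998)×(2.614575 - 2.900000)/(-0.163998 - 1.410000)
       = 2.644314
Iteration 3:
  f(2.614575) = -0.163998
  f(2.644314) = -0.007604
  x_4 = 2.644314 - (-0.007604)×(2.644314 - 2.614575)/(-0.007604 - (-0.163998))
       = 2.645760
Iteration 4:
  f(2.644314) = -0.007604
  f(2.645760) = 0.000045
  x_5 = 2.645760 - 0.000045×(2.645760 - 2.644314)/(0.000045 - (-0.007604))
       = 2.645751
Iteration 5:
  f(2.645760) = 0.000045
  f(2.645751) = 0.000000
  x_6 = 2.645751 - 0.000000×(2.645751 - 2.645760)/(0.000000 - 0.000045)
       = 2.645751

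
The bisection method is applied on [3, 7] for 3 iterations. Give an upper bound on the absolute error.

Bisection error bound: |error| ≤ (b-a)/2^n
|error| ≤ (7 - 3)/2^3 = 4/2^3
|error| ≤ 0.5000000000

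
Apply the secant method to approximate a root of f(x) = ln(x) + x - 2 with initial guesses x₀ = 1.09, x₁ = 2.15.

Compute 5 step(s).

f(x) = ln(x) + x - 2
x₀ = 1.09, x₁ = 2.15

Secant formula: x_{n+1} = x_n - f(x_n)(x_n - x_{n-1})/(f(x_n) - f(x_{n-1}))

Iteration 1:
  f(1.090000) = -0.823822
  f(2.150000) = 0.915468
  x_2 = 2.150000 - 0.915468×(2.150000 - 1.090000)/(0.915468 - (-0.823822))
       = 1.592074
Iteration 2:
  f(2.150000) = 0.915468
  f(1.592074) = 0.057111
  x_3 = 1.592074 - 0.057111×(1.592074 - 2.150000)/(0.057111 - 0.915468)
       = 1.554952
Iteration 3:
  f(1.592074) = 0.057111
  f(1.554952) = -0.003604
  x_4 = 1.554952 - (-0.003604)×(1.554952 - 1.592074)/(-0.003604 - 0.057111)
       = 1.557155
Iteration 4:
  f(1.554952) = -0.003604
  f(1.557155) = 0.000016
  x_5 = 1.557155 - 0.000016×(1.557155 - 1.554952)/(0.000016 - (-0.003604))
       = 1.557146
Iteration 5:
  f(1.557155) = 0.000016
  f(1.557146) = 0.000000
  x_6 = 1.557146 - 0.000000×(1.557146 - 1.557155)/(0.000000 - 0.000016)
       = 1.557146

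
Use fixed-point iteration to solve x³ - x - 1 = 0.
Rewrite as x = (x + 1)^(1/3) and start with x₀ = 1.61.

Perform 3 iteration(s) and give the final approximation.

Equation: x³ - x - 1 = 0
Fixed-point form: x = (x + 1)^(1/3)
x₀ = 1.61

x_1 = g(1.610000) = 1.376830
x_2 = g(1.376830) = 1.334543
x_3 = g(1.334543) = 1.326582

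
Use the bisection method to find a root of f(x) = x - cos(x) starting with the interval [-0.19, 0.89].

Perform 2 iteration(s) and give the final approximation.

f(x) = x - cos(x)
Initial interval: [-0.19, 0.89]

Iteration 1:
  c_1 = (-0.190000 + 0.890000)/2 = 0.350000
  f(c_1) = f(0.350000) = -0.589373
  f(a) × f(c) ≥ 0, new interval: [0.350000, 0.890000]
Iteration 2:
  c_2 = (0.350000 + 0.890000)/2 = 0.620000
  f(c_2) = f(0.620000) = -0.193878
  f(a) × f(c) ≥ 0, new interval: [0.620000, 0.890000]

After 2 iteration(s), the approximation is c_2 = 0.620000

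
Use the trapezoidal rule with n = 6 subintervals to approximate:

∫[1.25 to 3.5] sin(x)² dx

f(x) = sin(x)²
a = 1.25, b = 3.5, n = 6
h = (b - a)/n = 0.375000

Trapezoidal rule: (h/2)[f(x₀) + 2f(x₁) + 2f(x₂) + ... + f(xₙ)]

x_0 = 1.2500, f(x_0) = 0.900572, coefficient = 1
x_1 = 1.6250, f(x_1) = 0.997065, coefficient = 2
x_2 = 2.0000, f(x_2) = 0.826822, coefficient = 2
x_3 = 2.3750, f(x_3) = 0.481199, coefficient = 2
x_4 = 2.7500, f(x_4) = 0.145665, coefficient = 2
x_5 = 3.1250, f(x_5) = 0.000275, coefficient = 2
x_6 = 3.5000, f(x_6) = 0.123049, coefficient = 1

I ≈ (0.375000/2) × 5.925673 = 1.111064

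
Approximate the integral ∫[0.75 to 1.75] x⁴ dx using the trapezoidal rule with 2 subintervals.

f(x) = x⁴
a = 0.75, b = 1.75, n = 2
h = (b - a)/n = 0.500000

Trapezoidal rule: (h/2)[f(x₀) + 2f(x₁) + 2f(x₂) + ... + f(xₙ)]

x_0 = 0.7500, f(x_0) = 0.316406, coefficient = 1
x_1 = 1.2500, f(x_1) = 2.441406, coefficient = 2
x_2 = 1.7500, f(x_2) = 9.378906, coefficient = 1

I ≈ (0.500000/2) × 14.578125 = 3.644531
Exact value: 3.235156
Error: 0.409375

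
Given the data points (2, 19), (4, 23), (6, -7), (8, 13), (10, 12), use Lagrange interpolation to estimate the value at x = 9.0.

Lagrange interpolation formula:
P(x) = Σ yᵢ × Lᵢ(x)
where Lᵢ(x) = Π_{j≠i} (x - xⱼ)/(xᵢ - xⱼ)

L_0(9.0) = (9.0 - 4)/(2 - 4) × (9.0 - 6)/(2 - 6) × (9.0 - 8)/(2 - 8) × (9.0 - 10)/(2 - 10) = -0.039062
L_1(9.0) = (9.0 - 2)/(4 - 2) × (9.0 - 6)/(4 - 6) × (9.0 - 8)/(4 - 8) × (9.0 - 10)/(4 - 10) = 0.218750
L_2(9.0) = (9.0 - 2)/(6 - 2) × (9.0 - 4)/(6 - 4) × (9.0 - 8)/(6 - 8) × (9.0 - 10)/(6 - 10) = -0.546875
L_3(9.0) = (9.0 - 2)/(8 - 2) × (9.0 - 4)/(8 - 4) × (9.0 - 6)/(8 - 6) × (9.0 - 10)/(8 - 10) = 1.093750
L_4(9.0) = (9.0 - 2)/(10 - 2) × (9.0 - 4)/(10 - 4) × (9.0 - 6)/(10 - 6) × (9.0 - 8)/(10 - 8) = 0.273438

P(9.0) = 19×L_0(9.0) + 23×L_1(9.0) + (-7)×L_2(9.0) + 13×L_3(9.0) + 12×L_4(9.0)
P(9.0) = 25.617188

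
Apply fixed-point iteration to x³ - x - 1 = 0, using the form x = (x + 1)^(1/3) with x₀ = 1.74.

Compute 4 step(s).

Equation: x³ - x - 1 = 0
Fixed-point form: x = (x + 1)^(1/3)
x₀ = 1.74

x_1 = g(1.740000) = 1.399319
x_2 = g(1.399319) = 1.338739
x_3 = g(1.338739) = 1.327376
x_4 = g(1.327376) = 1.325223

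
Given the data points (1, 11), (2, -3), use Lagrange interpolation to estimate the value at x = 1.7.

Lagrange interpolation formula:
P(x) = Σ yᵢ × Lᵢ(x)
where Lᵢ(x) = Π_{j≠i} (x - xⱼ)/(xᵢ - xⱼ)

L_0(1.7) = (1.7 - 2)/(1 - 2) = 0.300000
L_1(1.7) = (1.7 - 1)/(2 - 1) = 0.700000

P(1.7) = 11×L_0(1.7) + (-3)×L_1(1.7)
P(1.7) = 1.200000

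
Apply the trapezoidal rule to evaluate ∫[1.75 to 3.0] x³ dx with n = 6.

f(x) = x³
a = 1.75, b = 3.0, n = 6
h = (b - a)/n = 0.208333

Trapezoidal rule: (h/2)[f(x₀) + 2f(x₁) + 2f(x₂) + ... + f(xₙ)]

x_0 = 1.7500, f(x_0) = 5.359375, coefficient = 1
x_1 = 1.9583, f(x_1) = 7.510344, coefficient = 2
x_2 = 2.1667, f(x_2) = 10.171296, coefficient = 2
x_3 = 2.3750, f(x_3) = 13.396484, coefficient = 2
x_4 = 2.5833, f(x_4) = 17.240162, coefficient = 2
x_5 = 2.7917, f(x_5) = 21.756583, coefficient = 2
x_6 = 3.0000, f(x_6) = 27.000000, coefficient = 1

I ≈ (0.208333/2) × 172.509115 = 17.969699
Exact value: 17.905273
Error: 0.064426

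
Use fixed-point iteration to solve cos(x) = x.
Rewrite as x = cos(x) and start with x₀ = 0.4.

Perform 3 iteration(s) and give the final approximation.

Equation: cos(x) = x
Fixed-point form: x = cos(x)
x₀ = 0.4

x_1 = g(0.400000) = 0.921061
x_2 = g(0.921061) = 0.604976
x_3 = g(0.604976) = 0.822516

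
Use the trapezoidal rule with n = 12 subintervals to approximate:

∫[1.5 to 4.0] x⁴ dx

f(x) = x⁴
a = 1.5, b = 4.0, n = 12
h = (b - a)/n = 0.208333

Trapezoidal rule: (h/2)[f(x₀) + 2f(x₁) + 2f(x₂) + ... + f(xₙ)]

x_0 = 1.5000, f(x_0) = 5.062500, coefficient = 1
x_1 = 1.7083, f(x_1) = 8.517075, coefficient = 2
x_2 = 1.9167, f(x_2) = 13.495419, coefficient = 2
x_3 = 2.1250, f(x_3) = 20.390869, coefficient = 2
x_4 = 2.3333, f(x_4) = 29.641975, coefficient = 2
x_5 = 2.5417, f(x_5) = 41.732497, coefficient = 2
x_6 = 2.7500, f(x_6) = 57.191406, coefficient = 2
x_7 = 2.9583, f(x_7) = 76.592885, coefficient = 2
x_8 = 3.1667, f(x_8) = 100.556327, coefficient = 2
x_9 = 3.3750, f(x_9) = 129.746338, coefficient = 2
x_10 = 3.5833, f(x_10) = 164.872733, coefficient = 2
x_11 = 3.7917, f(x_11) = 206.690541, coefficient = 2
x_12 = 4.0000, f(x_12) = 256.000000, coefficient = 1

I ≈ (0.208333/2) × 1959.918632 = 204.158191
Exact value: 203.281250
Error: 0.876941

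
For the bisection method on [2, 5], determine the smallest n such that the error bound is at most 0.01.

We need (b-a)/2^n ≤ 0.01
(5 - 2)/2^n ≤ 0.01
3/2^n ≤ 0.01
2^n ≥ 300
n ≥ log₂(300) = 8.23
n ≥ 9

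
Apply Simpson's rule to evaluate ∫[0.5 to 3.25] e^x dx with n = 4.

f(x) = e^x
a = 0.5, b = 3.25, n = 4
h = (b - a)/n = 0.687500

Simpson's rule: (h/3)[f(x₀) + 4f(x₁) + 2f(x₂) + ... + f(xₙ)]

x_0 = 0.5000, f(x_0) = 1.648721, coefficient = 1
x_1 = 1.1875, f(x_1) = 3.278874, coefficient = 4
x_2 = 1.8750, f(x_2) = 6.520819, coefficient = 2
x_3 = 2.5625, f(x_3) = 12.968197, coefficient = 4
x_4 = 3.2500, f(x_4) = 25.790340, coefficient = 1

I ≈ (0.687500/3) × 105.468984 = 24.169975
Exact value: 24.141619
Error: 0.028357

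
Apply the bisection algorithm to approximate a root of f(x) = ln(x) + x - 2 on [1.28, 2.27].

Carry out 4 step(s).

f(x) = ln(x) + x - 2
Initial interval: [1.28, 2.27]

Iteration 1:
  c_1 = (1.280000 + 2.270000)/2 = 1.775000
  f(c_1) = f(1.775000) = 0.348800
  f(a) × f(c) < 0, new interval: [1.280000, 1.775000]
Iteration 2:
  c_2 = (1.280000 + 1.775000)/2 = 1.527500
  f(c_2) = f(1.527500) = -0.048868
  f(a) × f(c) ≥ 0, new interval: [1.527500, 1.775000]
Iteration 3:
  c_3 = (1.527500 + 1.775000)/2 = 1.651250
  f(c_3) = f(1.651250) = 0.152783
  f(a) × f(c) < 0, new interval: [1.527500, 1.651250]
Iteration 4:
  c_4 = (1.527500 + 1.651250)/2 = 1.589375
  f(c_4) = f(1.589375) = 0.052716
  f(a) × f(c) < 0, new interval: [1.527500, 1.589375]

After 4 iteration(s), the approximation is c_4 = 1.589375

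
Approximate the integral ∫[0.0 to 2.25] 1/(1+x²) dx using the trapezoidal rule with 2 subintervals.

f(x) = 1/(1+x²)
a = 0.0, b = 2.25, n = 2
h = (b - a)/n = 1.125000

Trapezoidal rule: (h/2)[f(x₀) + 2f(x₁) + 2f(x₂) + ... + f(xₙ)]

x_0 = 0.0000, f(x_0) = 1.000000, coefficient = 1
x_1 = 1.1250, f(x_1) = 0.441379, coefficient = 2
x_2 = 2.2500, f(x_2) = 0.164948, coefficient = 1

I ≈ (1.125000/2) × 2.047707 = 1.151835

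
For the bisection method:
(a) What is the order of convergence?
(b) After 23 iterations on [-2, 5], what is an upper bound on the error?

(a) Bisection has linear (order 1) convergence; the error is halved each step.

(b) Error bound = (b-a)/2^n = (5 - (-2))/2^{23}
    = 7/2^{23}

(a) 1 (linear); (b) error ≤ 8.34e-07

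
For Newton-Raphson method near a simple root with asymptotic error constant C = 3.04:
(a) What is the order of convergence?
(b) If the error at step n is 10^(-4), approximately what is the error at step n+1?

(a) Newton-Raphson has quadratic (order 2) convergence near simple roots.
    This means |e_{n+1}| ≈ C|e_n|².

(b) With |e_n| = 10^(-4) and C = 3.04:
    |e_{n+1}| ≈ 3.04 × (10^(-4))² = 3.04 × 10^(-8)

(a) 2 (quadratic); (b) |e_{n+1}| ≈ 3.040e-08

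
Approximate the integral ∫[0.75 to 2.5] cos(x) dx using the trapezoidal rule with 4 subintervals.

f(x) = cos(x)
a = 0.75, b = 2.5, n = 4
h = (b - a)/n = 0.437500

Trapezoidal rule: (h/2)[f(x₀) + 2f(x₁) + 2f(x₂) + ... + f(xₙ)]

x_0 = 0.7500, f(x_0) = 0.731689, coefficient = 1
x_1 = 1.1875, f(x_1) = 0.373980, coefficient = 2
x_2 = 1.6250, f(x_2) = -0.054177, coefficient = 2
x_3 = 2.0625, f(x_3) = -0.472128, coefficient = 2
x_4 = 2.5000, f(x_4) = -0.801144, coefficient = 1

I ≈ (0.437500/2) × -0.374107 = -0.081836
Exact value: -0.083167
Error: 0.001331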